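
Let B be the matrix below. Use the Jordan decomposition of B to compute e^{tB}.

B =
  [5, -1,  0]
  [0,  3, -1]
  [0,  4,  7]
e^{tB} =
  [exp(5*t), t^2*exp(5*t) - t*exp(5*t), t^2*exp(5*t)/2]
  [0, -2*t*exp(5*t) + exp(5*t), -t*exp(5*t)]
  [0, 4*t*exp(5*t), 2*t*exp(5*t) + exp(5*t)]

Strategy: write B = P · J · P⁻¹ where J is a Jordan canonical form, so e^{tB} = P · e^{tJ} · P⁻¹, and e^{tJ} can be computed block-by-block.

B has Jordan form
J =
  [5, 1, 0]
  [0, 5, 1]
  [0, 0, 5]
(up to reordering of blocks).

Per-block formulas:
  For a 3×3 Jordan block J_3(5): exp(t · J_3(5)) = e^(5t)·(I + t·N + (t^2/2)·N^2), where N is the 3×3 nilpotent shift.

After assembling e^{tJ} and conjugating by P, we get:

e^{tB} =
  [exp(5*t), t^2*exp(5*t) - t*exp(5*t), t^2*exp(5*t)/2]
  [0, -2*t*exp(5*t) + exp(5*t), -t*exp(5*t)]
  [0, 4*t*exp(5*t), 2*t*exp(5*t) + exp(5*t)]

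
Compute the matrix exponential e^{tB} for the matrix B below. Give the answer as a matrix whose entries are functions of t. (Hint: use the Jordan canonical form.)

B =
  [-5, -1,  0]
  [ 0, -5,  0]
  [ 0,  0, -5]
e^{tB} =
  [exp(-5*t), -t*exp(-5*t), 0]
  [0, exp(-5*t), 0]
  [0, 0, exp(-5*t)]

Strategy: write B = P · J · P⁻¹ where J is a Jordan canonical form, so e^{tB} = P · e^{tJ} · P⁻¹, and e^{tJ} can be computed block-by-block.

B has Jordan form
J =
  [-5,  1,  0]
  [ 0, -5,  0]
  [ 0,  0, -5]
(up to reordering of blocks).

Per-block formulas:
  For a 1×1 block at λ = -5: exp(t · [-5]) = [e^(-5t)].
  For a 2×2 Jordan block J_2(-5): exp(t · J_2(-5)) = e^(-5t)·(I + t·N), where N is the 2×2 nilpotent shift.

After assembling e^{tJ} and conjugating by P, we get:

e^{tB} =
  [exp(-5*t), -t*exp(-5*t), 0]
  [0, exp(-5*t), 0]
  [0, 0, exp(-5*t)]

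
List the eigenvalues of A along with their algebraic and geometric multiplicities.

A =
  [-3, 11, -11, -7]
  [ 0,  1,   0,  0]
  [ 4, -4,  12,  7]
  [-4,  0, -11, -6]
λ = 1: alg = 4, geom = 2

Step 1 — factor the characteristic polynomial to read off the algebraic multiplicities:
  χ_A(x) = (x - 1)^4

Step 2 — compute geometric multiplicities via the rank-nullity identity g(λ) = n − rank(A − λI):
  rank(A − (1)·I) = 2, so dim ker(A − (1)·I) = n − 2 = 2

Summary:
  λ = 1: algebraic multiplicity = 4, geometric multiplicity = 2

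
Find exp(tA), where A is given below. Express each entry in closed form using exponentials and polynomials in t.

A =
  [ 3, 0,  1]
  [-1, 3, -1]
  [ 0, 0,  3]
e^{tA} =
  [exp(3*t), 0, t*exp(3*t)]
  [-t*exp(3*t), exp(3*t), -t^2*exp(3*t)/2 - t*exp(3*t)]
  [0, 0, exp(3*t)]

Strategy: write A = P · J · P⁻¹ where J is a Jordan canonical form, so e^{tA} = P · e^{tJ} · P⁻¹, and e^{tJ} can be computed block-by-block.

A has Jordan form
J =
  [3, 1, 0]
  [0, 3, 1]
  [0, 0, 3]
(up to reordering of blocks).

Per-block formulas:
  For a 3×3 Jordan block J_3(3): exp(t · J_3(3)) = e^(3t)·(I + t·N + (t^2/2)·N^2), where N is the 3×3 nilpotent shift.

After assembling e^{tJ} and conjugating by P, we get:

e^{tA} =
  [exp(3*t), 0, t*exp(3*t)]
  [-t*exp(3*t), exp(3*t), -t^2*exp(3*t)/2 - t*exp(3*t)]
  [0, 0, exp(3*t)]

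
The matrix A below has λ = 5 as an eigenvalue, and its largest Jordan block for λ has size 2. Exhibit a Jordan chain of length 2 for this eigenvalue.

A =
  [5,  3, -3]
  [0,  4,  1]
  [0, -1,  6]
A Jordan chain for λ = 5 of length 2:
v_1 = (3, -1, -1)ᵀ
v_2 = (0, 1, 0)ᵀ

Let N = A − (5)·I. We want v_2 with N^2 v_2 = 0 but N^1 v_2 ≠ 0; then v_{j-1} := N · v_j for j = 2, …, 2.

Pick v_2 = (0, 1, 0)ᵀ.
Then v_1 = N · v_2 = (3, -1, -1)ᵀ.

Sanity check: (A − (5)·I) v_1 = (0, 0, 0)ᵀ = 0. ✓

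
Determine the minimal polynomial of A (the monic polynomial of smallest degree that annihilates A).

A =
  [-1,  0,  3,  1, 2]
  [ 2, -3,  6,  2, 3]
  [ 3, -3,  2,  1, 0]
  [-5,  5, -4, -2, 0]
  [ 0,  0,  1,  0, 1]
x^5 + 3*x^4 + 3*x^3 + x^2

The characteristic polynomial is χ_A(x) = x^2*(x + 1)^3, so the eigenvalues are known. The minimal polynomial is
  m_A(x) = Π_λ (x − λ)^{k_λ}
where k_λ is the size of the *largest* Jordan block for λ (equivalently, the smallest k with (A − λI)^k v = 0 for every generalised eigenvector v of λ).

  λ = -1: largest Jordan block has size 3, contributing (x + 1)^3
  λ = 0: largest Jordan block has size 2, contributing (x − 0)^2

So m_A(x) = x^2*(x + 1)^3 = x^5 + 3*x^4 + 3*x^3 + x^2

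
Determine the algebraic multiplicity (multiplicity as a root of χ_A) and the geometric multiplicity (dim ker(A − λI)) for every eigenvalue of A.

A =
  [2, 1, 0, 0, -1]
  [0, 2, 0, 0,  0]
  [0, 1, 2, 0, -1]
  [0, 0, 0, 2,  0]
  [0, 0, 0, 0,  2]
λ = 2: alg = 5, geom = 4

Step 1 — factor the characteristic polynomial to read off the algebraic multiplicities:
  χ_A(x) = (x - 2)^5

Step 2 — compute geometric multiplicities via the rank-nullity identity g(λ) = n − rank(A − λI):
  rank(A − (2)·I) = 1, so dim ker(A − (2)·I) = n − 1 = 4

Summary:
  λ = 2: algebraic multiplicity = 5, geometric multiplicity = 4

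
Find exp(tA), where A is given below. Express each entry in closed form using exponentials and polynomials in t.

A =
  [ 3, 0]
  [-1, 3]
e^{tA} =
  [exp(3*t), 0]
  [-t*exp(3*t), exp(3*t)]

Strategy: write A = P · J · P⁻¹ where J is a Jordan canonical form, so e^{tA} = P · e^{tJ} · P⁻¹, and e^{tJ} can be computed block-by-block.

A has Jordan form
J =
  [3, 1]
  [0, 3]
(up to reordering of blocks).

Per-block formulas:
  For a 2×2 Jordan block J_2(3): exp(t · J_2(3)) = e^(3t)·(I + t·N), where N is the 2×2 nilpotent shift.

After assembling e^{tJ} and conjugating by P, we get:

e^{tA} =
  [exp(3*t), 0]
  [-t*exp(3*t), exp(3*t)]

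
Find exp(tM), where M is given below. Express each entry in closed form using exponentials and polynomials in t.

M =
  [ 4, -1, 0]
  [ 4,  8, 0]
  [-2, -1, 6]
e^{tM} =
  [-2*t*exp(6*t) + exp(6*t), -t*exp(6*t), 0]
  [4*t*exp(6*t), 2*t*exp(6*t) + exp(6*t), 0]
  [-2*t*exp(6*t), -t*exp(6*t), exp(6*t)]

Strategy: write M = P · J · P⁻¹ where J is a Jordan canonical form, so e^{tM} = P · e^{tJ} · P⁻¹, and e^{tJ} can be computed block-by-block.

M has Jordan form
J =
  [6, 1, 0]
  [0, 6, 0]
  [0, 0, 6]
(up to reordering of blocks).

Per-block formulas:
  For a 1×1 block at λ = 6: exp(t · [6]) = [e^(6t)].
  For a 2×2 Jordan block J_2(6): exp(t · J_2(6)) = e^(6t)·(I + t·N), where N is the 2×2 nilpotent shift.

After assembling e^{tJ} and conjugating by P, we get:

e^{tM} =
  [-2*t*exp(6*t) + exp(6*t), -t*exp(6*t), 0]
  [4*t*exp(6*t), 2*t*exp(6*t) + exp(6*t), 0]
  [-2*t*exp(6*t), -t*exp(6*t), exp(6*t)]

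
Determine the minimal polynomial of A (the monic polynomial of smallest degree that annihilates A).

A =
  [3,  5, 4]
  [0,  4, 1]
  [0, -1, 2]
x^3 - 9*x^2 + 27*x - 27

The characteristic polynomial is χ_A(x) = (x - 3)^3, so the eigenvalues are known. The minimal polynomial is
  m_A(x) = Π_λ (x − λ)^{k_λ}
where k_λ is the size of the *largest* Jordan block for λ (equivalently, the smallest k with (A − λI)^k v = 0 for every generalised eigenvector v of λ).

  λ = 3: largest Jordan block has size 3, contributing (x − 3)^3

So m_A(x) = (x - 3)^3 = x^3 - 9*x^2 + 27*x - 27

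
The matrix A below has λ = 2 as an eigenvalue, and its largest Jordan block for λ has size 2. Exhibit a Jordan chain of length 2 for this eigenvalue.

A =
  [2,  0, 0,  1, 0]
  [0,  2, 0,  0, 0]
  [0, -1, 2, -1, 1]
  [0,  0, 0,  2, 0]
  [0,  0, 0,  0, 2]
A Jordan chain for λ = 2 of length 2:
v_1 = (0, 0, -1, 0, 0)ᵀ
v_2 = (0, 1, 0, 0, 0)ᵀ

Let N = A − (2)·I. We want v_2 with N^2 v_2 = 0 but N^1 v_2 ≠ 0; then v_{j-1} := N · v_j for j = 2, …, 2.

Pick v_2 = (0, 1, 0, 0, 0)ᵀ.
Then v_1 = N · v_2 = (0, 0, -1, 0, 0)ᵀ.

Sanity check: (A − (2)·I) v_1 = (0, 0, 0, 0, 0)ᵀ = 0. ✓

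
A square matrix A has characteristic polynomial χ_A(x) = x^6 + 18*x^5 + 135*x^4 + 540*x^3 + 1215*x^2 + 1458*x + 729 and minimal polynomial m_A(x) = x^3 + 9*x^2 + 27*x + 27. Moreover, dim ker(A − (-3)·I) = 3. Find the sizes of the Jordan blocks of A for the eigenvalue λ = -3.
Block sizes for λ = -3: [3, 2, 1]

Step 1 — from the characteristic polynomial, algebraic multiplicity of λ = -3 is 6. From dim ker(A − (-3)·I) = 3, there are exactly 3 Jordan blocks for λ = -3.
Step 2 — from the minimal polynomial, the factor (x + 3)^3 tells us the largest block for λ = -3 has size 3.
Step 3 — with total size 6, 3 blocks, and largest block 3, the block sizes (in nonincreasing order) are [3, 2, 1].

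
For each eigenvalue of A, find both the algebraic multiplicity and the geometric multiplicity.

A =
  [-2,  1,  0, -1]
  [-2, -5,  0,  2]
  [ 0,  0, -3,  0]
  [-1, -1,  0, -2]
λ = -3: alg = 4, geom = 3

Step 1 — factor the characteristic polynomial to read off the algebraic multiplicities:
  χ_A(x) = (x + 3)^4

Step 2 — compute geometric multiplicities via the rank-nullity identity g(λ) = n − rank(A − λI):
  rank(A − (-3)·I) = 1, so dim ker(A − (-3)·I) = n − 1 = 3

Summary:
  λ = -3: algebraic multiplicity = 4, geometric multiplicity = 3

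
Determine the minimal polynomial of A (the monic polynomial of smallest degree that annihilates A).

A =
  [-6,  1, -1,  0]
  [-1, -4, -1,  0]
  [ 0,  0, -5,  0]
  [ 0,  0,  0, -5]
x^2 + 10*x + 25

The characteristic polynomial is χ_A(x) = (x + 5)^4, so the eigenvalues are known. The minimal polynomial is
  m_A(x) = Π_λ (x − λ)^{k_λ}
where k_λ is the size of the *largest* Jordan block for λ (equivalently, the smallest k with (A − λI)^k v = 0 for every generalised eigenvector v of λ).

  λ = -5: largest Jordan block has size 2, contributing (x + 5)^2

So m_A(x) = (x + 5)^2 = x^2 + 10*x + 25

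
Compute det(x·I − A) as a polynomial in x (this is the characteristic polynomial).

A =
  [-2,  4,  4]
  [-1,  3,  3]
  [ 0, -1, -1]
x^3

Expanding det(x·I − A) (e.g. by cofactor expansion or by noting that A is similar to its Jordan form J, which has the same characteristic polynomial as A) gives
  χ_A(x) = x^3
which factors as x^3. The eigenvalues (with algebraic multiplicities) are λ = 0 with multiplicity 3.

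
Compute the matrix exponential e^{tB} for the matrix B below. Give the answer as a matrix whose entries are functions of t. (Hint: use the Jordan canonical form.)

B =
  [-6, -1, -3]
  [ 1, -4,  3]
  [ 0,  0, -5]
e^{tB} =
  [-t*exp(-5*t) + exp(-5*t), -t*exp(-5*t), -3*t*exp(-5*t)]
  [t*exp(-5*t), t*exp(-5*t) + exp(-5*t), 3*t*exp(-5*t)]
  [0, 0, exp(-5*t)]

Strategy: write B = P · J · P⁻¹ where J is a Jordan canonical form, so e^{tB} = P · e^{tJ} · P⁻¹, and e^{tJ} can be computed block-by-block.

B has Jordan form
J =
  [-5,  1,  0]
  [ 0, -5,  0]
  [ 0,  0, -5]
(up to reordering of blocks).

Per-block formulas:
  For a 1×1 block at λ = -5: exp(t · [-5]) = [e^(-5t)].
  For a 2×2 Jordan block J_2(-5): exp(t · J_2(-5)) = e^(-5t)·(I + t·N), where N is the 2×2 nilpotent shift.

After assembling e^{tJ} and conjugating by P, we get:

e^{tB} =
  [-t*exp(-5*t) + exp(-5*t), -t*exp(-5*t), -3*t*exp(-5*t)]
  [t*exp(-5*t), t*exp(-5*t) + exp(-5*t), 3*t*exp(-5*t)]
  [0, 0, exp(-5*t)]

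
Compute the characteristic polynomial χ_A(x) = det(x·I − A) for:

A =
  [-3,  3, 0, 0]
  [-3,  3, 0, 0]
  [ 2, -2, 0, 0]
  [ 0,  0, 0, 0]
x^4

Expanding det(x·I − A) (e.g. by cofactor expansion or by noting that A is similar to its Jordan form J, which has the same characteristic polynomial as A) gives
  χ_A(x) = x^4
which factors as x^4. The eigenvalues (with algebraic multiplicities) are λ = 0 with multiplicity 4.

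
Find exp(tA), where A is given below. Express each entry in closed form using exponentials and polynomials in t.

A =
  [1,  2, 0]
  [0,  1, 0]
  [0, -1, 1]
e^{tA} =
  [exp(t), 2*t*exp(t), 0]
  [0, exp(t), 0]
  [0, -t*exp(t), exp(t)]

Strategy: write A = P · J · P⁻¹ where J is a Jordan canonical form, so e^{tA} = P · e^{tJ} · P⁻¹, and e^{tJ} can be computed block-by-block.

A has Jordan form
J =
  [1, 1, 0]
  [0, 1, 0]
  [0, 0, 1]
(up to reordering of blocks).

Per-block formulas:
  For a 2×2 Jordan block J_2(1): exp(t · J_2(1)) = e^(1t)·(I + t·N), where N is the 2×2 nilpotent shift.
  For a 1×1 block at λ = 1: exp(t · [1]) = [e^(1t)].

After assembling e^{tJ} and conjugating by P, we get:

e^{tA} =
  [exp(t), 2*t*exp(t), 0]
  [0, exp(t), 0]
  [0, -t*exp(t), exp(t)]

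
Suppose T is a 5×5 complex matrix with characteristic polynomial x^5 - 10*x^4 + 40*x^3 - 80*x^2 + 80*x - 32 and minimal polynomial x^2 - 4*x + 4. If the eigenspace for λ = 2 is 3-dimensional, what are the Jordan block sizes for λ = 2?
Block sizes for λ = 2: [2, 2, 1]

Step 1 — from the characteristic polynomial, algebraic multiplicity of λ = 2 is 5. From dim ker(T − (2)·I) = 3, there are exactly 3 Jordan blocks for λ = 2.
Step 2 — from the minimal polynomial, the factor (x − 2)^2 tells us the largest block for λ = 2 has size 2.
Step 3 — with total size 5, 3 blocks, and largest block 2, the block sizes (in nonincreasing order) are [2, 2, 1].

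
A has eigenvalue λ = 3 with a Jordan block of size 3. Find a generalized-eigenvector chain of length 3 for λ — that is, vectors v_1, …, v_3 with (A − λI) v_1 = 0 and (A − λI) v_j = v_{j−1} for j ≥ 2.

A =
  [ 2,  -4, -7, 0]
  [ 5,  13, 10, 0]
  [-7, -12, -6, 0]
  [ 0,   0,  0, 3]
A Jordan chain for λ = 3 of length 3:
v_1 = (30, -25, 10, 0)ᵀ
v_2 = (-1, 5, -7, 0)ᵀ
v_3 = (1, 0, 0, 0)ᵀ

Let N = A − (3)·I. We want v_3 with N^3 v_3 = 0 but N^2 v_3 ≠ 0; then v_{j-1} := N · v_j for j = 3, …, 2.

Pick v_3 = (1, 0, 0, 0)ᵀ.
Then v_2 = N · v_3 = (-1, 5, -7, 0)ᵀ.
Then v_1 = N · v_2 = (30, -25, 10, 0)ᵀ.

Sanity check: (A − (3)·I) v_1 = (0, 0, 0, 0)ᵀ = 0. ✓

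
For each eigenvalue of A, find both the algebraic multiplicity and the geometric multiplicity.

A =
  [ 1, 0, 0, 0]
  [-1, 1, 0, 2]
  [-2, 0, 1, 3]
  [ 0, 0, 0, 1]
λ = 1: alg = 4, geom = 2

Step 1 — factor the characteristic polynomial to read off the algebraic multiplicities:
  χ_A(x) = (x - 1)^4

Step 2 — compute geometric multiplicities via the rank-nullity identity g(λ) = n − rank(A − λI):
  rank(A − (1)·I) = 2, so dim ker(A − (1)·I) = n − 2 = 2

Summary:
  λ = 1: algebraic multiplicity = 4, geometric multiplicity = 2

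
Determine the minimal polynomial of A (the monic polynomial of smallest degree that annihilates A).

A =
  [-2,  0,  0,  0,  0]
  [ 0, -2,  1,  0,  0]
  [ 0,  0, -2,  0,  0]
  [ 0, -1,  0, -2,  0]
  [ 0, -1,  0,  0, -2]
x^3 + 6*x^2 + 12*x + 8

The characteristic polynomial is χ_A(x) = (x + 2)^5, so the eigenvalues are known. The minimal polynomial is
  m_A(x) = Π_λ (x − λ)^{k_λ}
where k_λ is the size of the *largest* Jordan block for λ (equivalently, the smallest k with (A − λI)^k v = 0 for every generalised eigenvector v of λ).

  λ = -2: largest Jordan block has size 3, contributing (x + 2)^3

So m_A(x) = (x + 2)^3 = x^3 + 6*x^2 + 12*x + 8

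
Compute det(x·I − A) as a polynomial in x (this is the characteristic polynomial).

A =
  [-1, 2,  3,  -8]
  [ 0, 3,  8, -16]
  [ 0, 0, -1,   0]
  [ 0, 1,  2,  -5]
x^4 + 4*x^3 + 6*x^2 + 4*x + 1

Expanding det(x·I − A) (e.g. by cofactor expansion or by noting that A is similar to its Jordan form J, which has the same characteristic polynomial as A) gives
  χ_A(x) = x^4 + 4*x^3 + 6*x^2 + 4*x + 1
which factors as (x + 1)^4. The eigenvalues (with algebraic multiplicities) are λ = -1 with multiplicity 4.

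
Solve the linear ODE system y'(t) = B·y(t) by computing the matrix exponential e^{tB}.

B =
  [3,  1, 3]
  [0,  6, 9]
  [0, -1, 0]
e^{tB} =
  [exp(3*t), t*exp(3*t), 3*t*exp(3*t)]
  [0, 3*t*exp(3*t) + exp(3*t), 9*t*exp(3*t)]
  [0, -t*exp(3*t), -3*t*exp(3*t) + exp(3*t)]

Strategy: write B = P · J · P⁻¹ where J is a Jordan canonical form, so e^{tB} = P · e^{tJ} · P⁻¹, and e^{tJ} can be computed block-by-block.

B has Jordan form
J =
  [3, 1, 0]
  [0, 3, 0]
  [0, 0, 3]
(up to reordering of blocks).

Per-block formulas:
  For a 1×1 block at λ = 3: exp(t · [3]) = [e^(3t)].
  For a 2×2 Jordan block J_2(3): exp(t · J_2(3)) = e^(3t)·(I + t·N), where N is the 2×2 nilpotent shift.

After assembling e^{tJ} and conjugating by P, we get:

e^{tB} =
  [exp(3*t), t*exp(3*t), 3*t*exp(3*t)]
  [0, 3*t*exp(3*t) + exp(3*t), 9*t*exp(3*t)]
  [0, -t*exp(3*t), -3*t*exp(3*t) + exp(3*t)]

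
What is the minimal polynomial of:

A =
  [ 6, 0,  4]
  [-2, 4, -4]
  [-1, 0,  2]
x^2 - 8*x + 16

The characteristic polynomial is χ_A(x) = (x - 4)^3, so the eigenvalues are known. The minimal polynomial is
  m_A(x) = Π_λ (x − λ)^{k_λ}
where k_λ is the size of the *largest* Jordan block for λ (equivalently, the smallest k with (A − λI)^k v = 0 for every generalised eigenvector v of λ).

  λ = 4: largest Jordan block has size 2, contributing (x − 4)^2

So m_A(x) = (x - 4)^2 = x^2 - 8*x + 16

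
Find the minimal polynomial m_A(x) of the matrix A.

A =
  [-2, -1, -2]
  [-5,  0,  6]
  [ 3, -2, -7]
x^3 + 9*x^2 + 27*x + 27

The characteristic polynomial is χ_A(x) = (x + 3)^3, so the eigenvalues are known. The minimal polynomial is
  m_A(x) = Π_λ (x − λ)^{k_λ}
where k_λ is the size of the *largest* Jordan block for λ (equivalently, the smallest k with (A − λI)^k v = 0 for every generalised eigenvector v of λ).

  λ = -3: largest Jordan block has size 3, contributing (x + 3)^3

So m_A(x) = (x + 3)^3 = x^3 + 9*x^2 + 27*x + 27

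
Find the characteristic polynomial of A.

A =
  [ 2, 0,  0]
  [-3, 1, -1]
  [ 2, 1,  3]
x^3 - 6*x^2 + 12*x - 8

Expanding det(x·I − A) (e.g. by cofactor expansion or by noting that A is similar to its Jordan form J, which has the same characteristic polynomial as A) gives
  χ_A(x) = x^3 - 6*x^2 + 12*x - 8
which factors as (x - 2)^3. The eigenvalues (with algebraic multiplicities) are λ = 2 with multiplicity 3.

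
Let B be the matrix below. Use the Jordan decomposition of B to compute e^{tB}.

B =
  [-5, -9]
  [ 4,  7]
e^{tB} =
  [-6*t*exp(t) + exp(t), -9*t*exp(t)]
  [4*t*exp(t), 6*t*exp(t) + exp(t)]

Strategy: write B = P · J · P⁻¹ where J is a Jordan canonical form, so e^{tB} = P · e^{tJ} · P⁻¹, and e^{tJ} can be computed block-by-block.

B has Jordan form
J =
  [1, 1]
  [0, 1]
(up to reordering of blocks).

Per-block formulas:
  For a 2×2 Jordan block J_2(1): exp(t · J_2(1)) = e^(1t)·(I + t·N), where N is the 2×2 nilpotent shift.

After assembling e^{tJ} and conjugating by P, we get:

e^{tB} =
  [-6*t*exp(t) + exp(t), -9*t*exp(t)]
  [4*t*exp(t), 6*t*exp(t) + exp(t)]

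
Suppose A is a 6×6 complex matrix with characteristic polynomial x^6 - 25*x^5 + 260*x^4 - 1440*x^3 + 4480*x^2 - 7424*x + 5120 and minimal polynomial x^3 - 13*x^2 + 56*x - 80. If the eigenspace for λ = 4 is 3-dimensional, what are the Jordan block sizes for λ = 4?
Block sizes for λ = 4: [2, 2, 1]

Step 1 — from the characteristic polynomial, algebraic multiplicity of λ = 4 is 5. From dim ker(A − (4)·I) = 3, there are exactly 3 Jordan blocks for λ = 4.
Step 2 — from the minimal polynomial, the factor (x − 4)^2 tells us the largest block for λ = 4 has size 2.
Step 3 — with total size 5, 3 blocks, and largest block 2, the block sizes (in nonincreasing order) are [2, 2, 1].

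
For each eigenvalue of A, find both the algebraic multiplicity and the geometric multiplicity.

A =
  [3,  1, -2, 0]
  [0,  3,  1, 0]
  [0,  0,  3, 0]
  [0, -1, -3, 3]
λ = 3: alg = 4, geom = 2

Step 1 — factor the characteristic polynomial to read off the algebraic multiplicities:
  χ_A(x) = (x - 3)^4

Step 2 — compute geometric multiplicities via the rank-nullity identity g(λ) = n − rank(A − λI):
  rank(A − (3)·I) = 2, so dim ker(A − (3)·I) = n − 2 = 2

Summary:
  λ = 3: algebraic multiplicity = 4, geometric multiplicity = 2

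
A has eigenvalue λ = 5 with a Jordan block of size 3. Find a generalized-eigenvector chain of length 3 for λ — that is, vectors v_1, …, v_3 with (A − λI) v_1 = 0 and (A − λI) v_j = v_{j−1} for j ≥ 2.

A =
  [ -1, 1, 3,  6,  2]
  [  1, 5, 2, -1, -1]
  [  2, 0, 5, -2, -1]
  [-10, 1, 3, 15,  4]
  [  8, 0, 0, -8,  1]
A Jordan chain for λ = 5 of length 3:
v_1 = (-1, 0, 0, -1, 0)ᵀ
v_2 = (-6, 1, 2, -10, 8)ᵀ
v_3 = (1, 0, 0, 0, 0)ᵀ

Let N = A − (5)·I. We want v_3 with N^3 v_3 = 0 but N^2 v_3 ≠ 0; then v_{j-1} := N · v_j for j = 3, …, 2.

Pick v_3 = (1, 0, 0, 0, 0)ᵀ.
Then v_2 = N · v_3 = (-6, 1, 2, -10, 8)ᵀ.
Then v_1 = N · v_2 = (-1, 0, 0, -1, 0)ᵀ.

Sanity check: (A − (5)·I) v_1 = (0, 0, 0, 0, 0)ᵀ = 0. ✓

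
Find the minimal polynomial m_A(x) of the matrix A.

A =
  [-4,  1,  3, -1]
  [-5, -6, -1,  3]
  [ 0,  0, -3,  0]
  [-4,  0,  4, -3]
x^3 + 13*x^2 + 55*x + 75

The characteristic polynomial is χ_A(x) = (x + 3)^2*(x + 5)^2, so the eigenvalues are known. The minimal polynomial is
  m_A(x) = Π_λ (x − λ)^{k_λ}
where k_λ is the size of the *largest* Jordan block for λ (equivalently, the smallest k with (A − λI)^k v = 0 for every generalised eigenvector v of λ).

  λ = -5: largest Jordan block has size 2, contributing (x + 5)^2
  λ = -3: largest Jordan block has size 1, contributing (x + 3)

So m_A(x) = (x + 3)*(x + 5)^2 = x^3 + 13*x^2 + 55*x + 75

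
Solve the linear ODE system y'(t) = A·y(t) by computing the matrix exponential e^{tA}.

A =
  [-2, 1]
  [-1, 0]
e^{tA} =
  [-t*exp(-t) + exp(-t), t*exp(-t)]
  [-t*exp(-t), t*exp(-t) + exp(-t)]

Strategy: write A = P · J · P⁻¹ where J is a Jordan canonical form, so e^{tA} = P · e^{tJ} · P⁻¹, and e^{tJ} can be computed block-by-block.

A has Jordan form
J =
  [-1,  1]
  [ 0, -1]
(up to reordering of blocks).

Per-block formulas:
  For a 2×2 Jordan block J_2(-1): exp(t · J_2(-1)) = e^(-1t)·(I + t·N), where N is the 2×2 nilpotent shift.

After assembling e^{tJ} and conjugating by P, we get:

e^{tA} =
  [-t*exp(-t) + exp(-t), t*exp(-t)]
  [-t*exp(-t), t*exp(-t) + exp(-t)]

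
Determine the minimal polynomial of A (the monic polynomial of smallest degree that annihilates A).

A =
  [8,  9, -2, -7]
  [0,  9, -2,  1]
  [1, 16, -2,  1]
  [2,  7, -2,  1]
x^2 - 8*x + 16

The characteristic polynomial is χ_A(x) = (x - 4)^4, so the eigenvalues are known. The minimal polynomial is
  m_A(x) = Π_λ (x − λ)^{k_λ}
where k_λ is the size of the *largest* Jordan block for λ (equivalently, the smallest k with (A − λI)^k v = 0 for every generalised eigenvector v of λ).

  λ = 4: largest Jordan block has size 2, contributing (x − 4)^2

So m_A(x) = (x - 4)^2 = x^2 - 8*x + 16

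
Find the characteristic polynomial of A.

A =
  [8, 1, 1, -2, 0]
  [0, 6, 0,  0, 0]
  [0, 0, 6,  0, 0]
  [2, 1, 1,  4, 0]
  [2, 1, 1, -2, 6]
x^5 - 30*x^4 + 360*x^3 - 2160*x^2 + 6480*x - 7776

Expanding det(x·I − A) (e.g. by cofactor expansion or by noting that A is similar to its Jordan form J, which has the same characteristic polynomial as A) gives
  χ_A(x) = x^5 - 30*x^4 + 360*x^3 - 2160*x^2 + 6480*x - 7776
which factors as (x - 6)^5. The eigenvalues (with algebraic multiplicities) are λ = 6 with multiplicity 5.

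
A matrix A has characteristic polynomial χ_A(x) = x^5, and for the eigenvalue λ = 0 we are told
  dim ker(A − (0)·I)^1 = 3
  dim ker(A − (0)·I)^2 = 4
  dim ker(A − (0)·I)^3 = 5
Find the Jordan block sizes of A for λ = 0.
Block sizes for λ = 0: [3, 1, 1]

From the dimensions of kernels of powers, the number of Jordan blocks of size at least j is d_j − d_{j−1} where d_j = dim ker(N^j) (with d_0 = 0). Computing the differences gives [3, 1, 1].
The number of blocks of size exactly k is (#blocks of size ≥ k) − (#blocks of size ≥ k + 1), so the partition is: 2 block(s) of size 1, 1 block(s) of size 3.
In nonincreasing order the block sizes are [3, 1, 1].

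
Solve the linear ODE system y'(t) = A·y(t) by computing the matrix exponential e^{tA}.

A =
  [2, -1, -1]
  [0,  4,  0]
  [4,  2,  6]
e^{tA} =
  [-2*t*exp(4*t) + exp(4*t), -t*exp(4*t), -t*exp(4*t)]
  [0, exp(4*t), 0]
  [4*t*exp(4*t), 2*t*exp(4*t), 2*t*exp(4*t) + exp(4*t)]

Strategy: write A = P · J · P⁻¹ where J is a Jordan canonical form, so e^{tA} = P · e^{tJ} · P⁻¹, and e^{tJ} can be computed block-by-block.

A has Jordan form
J =
  [4, 1, 0]
  [0, 4, 0]
  [0, 0, 4]
(up to reordering of blocks).

Per-block formulas:
  For a 1×1 block at λ = 4: exp(t · [4]) = [e^(4t)].
  For a 2×2 Jordan block J_2(4): exp(t · J_2(4)) = e^(4t)·(I + t·N), where N is the 2×2 nilpotent shift.

After assembling e^{tJ} and conjugating by P, we get:

e^{tA} =
  [-2*t*exp(4*t) + exp(4*t), -t*exp(4*t), -t*exp(4*t)]
  [0, exp(4*t), 0]
  [4*t*exp(4*t), 2*t*exp(4*t), 2*t*exp(4*t) + exp(4*t)]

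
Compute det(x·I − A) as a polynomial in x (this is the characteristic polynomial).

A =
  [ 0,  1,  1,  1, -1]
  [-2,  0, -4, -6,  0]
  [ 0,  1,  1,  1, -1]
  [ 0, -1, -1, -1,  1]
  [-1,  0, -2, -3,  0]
x^5

Expanding det(x·I − A) (e.g. by cofactor expansion or by noting that A is similar to its Jordan form J, which has the same characteristic polynomial as A) gives
  χ_A(x) = x^5
which factors as x^5. The eigenvalues (with algebraic multiplicities) are λ = 0 with multiplicity 5.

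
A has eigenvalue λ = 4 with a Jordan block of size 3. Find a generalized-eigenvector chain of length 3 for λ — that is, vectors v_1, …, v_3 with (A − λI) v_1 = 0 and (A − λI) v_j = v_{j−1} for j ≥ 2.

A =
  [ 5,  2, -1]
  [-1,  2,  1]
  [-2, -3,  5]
A Jordan chain for λ = 4 of length 3:
v_1 = (1, -1, -1)ᵀ
v_2 = (1, -1, -2)ᵀ
v_3 = (1, 0, 0)ᵀ

Let N = A − (4)·I. We want v_3 with N^3 v_3 = 0 but N^2 v_3 ≠ 0; then v_{j-1} := N · v_j for j = 3, …, 2.

Pick v_3 = (1, 0, 0)ᵀ.
Then v_2 = N · v_3 = (1, -1, -2)ᵀ.
Then v_1 = N · v_2 = (1, -1, -1)ᵀ.

Sanity check: (A − (4)·I) v_1 = (0, 0, 0)ᵀ = 0. ✓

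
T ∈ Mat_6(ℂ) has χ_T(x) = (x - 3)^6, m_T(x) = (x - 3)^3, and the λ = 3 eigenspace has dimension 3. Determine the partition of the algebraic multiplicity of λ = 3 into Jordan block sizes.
Block sizes for λ = 3: [3, 2, 1]

Step 1 — from the characteristic polynomial, algebraic multiplicity of λ = 3 is 6. From dim ker(T − (3)·I) = 3, there are exactly 3 Jordan blocks for λ = 3.
Step 2 — from the minimal polynomial, the factor (x − 3)^3 tells us the largest block for λ = 3 has size 3.
Step 3 — with total size 6, 3 blocks, and largest block 3, the block sizes (in nonincreasing order) are [3, 2, 1].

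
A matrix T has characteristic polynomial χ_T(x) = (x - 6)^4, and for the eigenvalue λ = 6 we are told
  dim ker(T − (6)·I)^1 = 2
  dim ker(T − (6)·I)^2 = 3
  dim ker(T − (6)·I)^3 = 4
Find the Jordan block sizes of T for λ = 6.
Block sizes for λ = 6: [3, 1]

From the dimensions of kernels of powers, the number of Jordan blocks of size at least j is d_j − d_{j−1} where d_j = dim ker(N^j) (with d_0 = 0). Computing the differences gives [2, 1, 1].
The number of blocks of size exactly k is (#blocks of size ≥ k) − (#blocks of size ≥ k + 1), so the partition is: 1 block(s) of size 1, 1 block(s) of size 3.
In nonincreasing order the block sizes are [3, 1].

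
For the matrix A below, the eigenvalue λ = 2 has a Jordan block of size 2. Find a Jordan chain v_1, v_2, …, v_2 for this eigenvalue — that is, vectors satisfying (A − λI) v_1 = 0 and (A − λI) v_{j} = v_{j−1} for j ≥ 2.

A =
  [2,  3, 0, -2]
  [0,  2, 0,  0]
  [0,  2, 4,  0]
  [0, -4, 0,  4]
A Jordan chain for λ = 2 of length 2:
v_1 = (-1, 0, 0, 0)ᵀ
v_2 = (0, 1, -1, 2)ᵀ

Let N = A − (2)·I. We want v_2 with N^2 v_2 = 0 but N^1 v_2 ≠ 0; then v_{j-1} := N · v_j for j = 2, …, 2.

Pick v_2 = (0, 1, -1, 2)ᵀ.
Then v_1 = N · v_2 = (-1, 0, 0, 0)ᵀ.

Sanity check: (A − (2)·I) v_1 = (0, 0, 0, 0)ᵀ = 0. ✓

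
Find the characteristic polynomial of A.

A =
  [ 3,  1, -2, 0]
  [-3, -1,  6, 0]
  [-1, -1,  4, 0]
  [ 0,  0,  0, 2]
x^4 - 8*x^3 + 24*x^2 - 32*x + 16

Expanding det(x·I − A) (e.g. by cofactor expansion or by noting that A is similar to its Jordan form J, which has the same characteristic polynomial as A) gives
  χ_A(x) = x^4 - 8*x^3 + 24*x^2 - 32*x + 16
which factors as (x - 2)^4. The eigenvalues (with algebraic multiplicities) are λ = 2 with multiplicity 4.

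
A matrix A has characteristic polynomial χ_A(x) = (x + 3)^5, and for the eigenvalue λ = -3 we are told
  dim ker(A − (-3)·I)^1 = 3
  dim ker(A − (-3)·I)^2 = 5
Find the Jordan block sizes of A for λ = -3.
Block sizes for λ = -3: [2, 2, 1]

From the dimensions of kernels of powers, the number of Jordan blocks of size at least j is d_j − d_{j−1} where d_j = dim ker(N^j) (with d_0 = 0). Computing the differences gives [3, 2].
The number of blocks of size exactly k is (#blocks of size ≥ k) − (#blocks of size ≥ k + 1), so the partition is: 1 block(s) of size 1, 2 block(s) of size 2.
In nonincreasing order the block sizes are [2, 2, 1].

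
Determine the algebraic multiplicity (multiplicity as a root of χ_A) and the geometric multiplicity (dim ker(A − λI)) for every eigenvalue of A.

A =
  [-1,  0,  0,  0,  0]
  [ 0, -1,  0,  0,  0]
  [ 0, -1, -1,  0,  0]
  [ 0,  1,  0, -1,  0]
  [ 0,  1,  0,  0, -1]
λ = -1: alg = 5, geom = 4

Step 1 — factor the characteristic polynomial to read off the algebraic multiplicities:
  χ_A(x) = (x + 1)^5

Step 2 — compute geometric multiplicities via the rank-nullity identity g(λ) = n − rank(A − λI):
  rank(A − (-1)·I) = 1, so dim ker(A − (-1)·I) = n − 1 = 4

Summary:
  λ = -1: algebraic multiplicity = 5, geometric multiplicity = 4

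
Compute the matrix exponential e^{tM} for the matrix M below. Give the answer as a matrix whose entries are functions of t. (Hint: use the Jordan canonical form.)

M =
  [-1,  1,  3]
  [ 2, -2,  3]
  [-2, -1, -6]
e^{tM} =
  [2*t*exp(-3*t) + exp(-3*t), t*exp(-3*t), 3*t*exp(-3*t)]
  [2*t*exp(-3*t), t*exp(-3*t) + exp(-3*t), 3*t*exp(-3*t)]
  [-2*t*exp(-3*t), -t*exp(-3*t), -3*t*exp(-3*t) + exp(-3*t)]

Strategy: write M = P · J · P⁻¹ where J is a Jordan canonical form, so e^{tM} = P · e^{tJ} · P⁻¹, and e^{tJ} can be computed block-by-block.

M has Jordan form
J =
  [-3,  1,  0]
  [ 0, -3,  0]
  [ 0,  0, -3]
(up to reordering of blocks).

Per-block formulas:
  For a 1×1 block at λ = -3: exp(t · [-3]) = [e^(-3t)].
  For a 2×2 Jordan block J_2(-3): exp(t · J_2(-3)) = e^(-3t)·(I + t·N), where N is the 2×2 nilpotent shift.

After assembling e^{tJ} and conjugating by P, we get:

e^{tM} =
  [2*t*exp(-3*t) + exp(-3*t), t*exp(-3*t), 3*t*exp(-3*t)]
  [2*t*exp(-3*t), t*exp(-3*t) + exp(-3*t), 3*t*exp(-3*t)]
  [-2*t*exp(-3*t), -t*exp(-3*t), -3*t*exp(-3*t) + exp(-3*t)]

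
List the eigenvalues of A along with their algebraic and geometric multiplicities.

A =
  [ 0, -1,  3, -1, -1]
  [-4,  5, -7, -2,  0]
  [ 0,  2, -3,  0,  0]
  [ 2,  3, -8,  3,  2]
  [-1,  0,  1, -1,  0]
λ = 1: alg = 5, geom = 2

Step 1 — factor the characteristic polynomial to read off the algebraic multiplicities:
  χ_A(x) = (x - 1)^5

Step 2 — compute geometric multiplicities via the rank-nullity identity g(λ) = n − rank(A − λI):
  rank(A − (1)·I) = 3, so dim ker(A − (1)·I) = n − 3 = 2

Summary:
  λ = 1: algebraic multiplicity = 5, geometric multiplicity = 2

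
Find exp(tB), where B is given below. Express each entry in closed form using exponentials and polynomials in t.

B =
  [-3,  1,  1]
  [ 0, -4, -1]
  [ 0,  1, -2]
e^{tB} =
  [exp(-3*t), t*exp(-3*t), t*exp(-3*t)]
  [0, -t*exp(-3*t) + exp(-3*t), -t*exp(-3*t)]
  [0, t*exp(-3*t), t*exp(-3*t) + exp(-3*t)]

Strategy: write B = P · J · P⁻¹ where J is a Jordan canonical form, so e^{tB} = P · e^{tJ} · P⁻¹, and e^{tJ} can be computed block-by-block.

B has Jordan form
J =
  [-3,  1,  0]
  [ 0, -3,  0]
  [ 0,  0, -3]
(up to reordering of blocks).

Per-block formulas:
  For a 2×2 Jordan block J_2(-3): exp(t · J_2(-3)) = e^(-3t)·(I + t·N), where N is the 2×2 nilpotent shift.
  For a 1×1 block at λ = -3: exp(t · [-3]) = [e^(-3t)].

After assembling e^{tJ} and conjugating by P, we get:

e^{tB} =
  [exp(-3*t), t*exp(-3*t), t*exp(-3*t)]
  [0, -t*exp(-3*t) + exp(-3*t), -t*exp(-3*t)]
  [0, t*exp(-3*t), t*exp(-3*t) + exp(-3*t)]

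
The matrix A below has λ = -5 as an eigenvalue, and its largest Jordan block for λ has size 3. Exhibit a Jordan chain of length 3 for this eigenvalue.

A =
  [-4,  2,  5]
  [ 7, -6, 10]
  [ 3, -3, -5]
A Jordan chain for λ = -5 of length 3:
v_1 = (30, 30, -18)ᵀ
v_2 = (1, 7, 3)ᵀ
v_3 = (1, 0, 0)ᵀ

Let N = A − (-5)·I. We want v_3 with N^3 v_3 = 0 but N^2 v_3 ≠ 0; then v_{j-1} := N · v_j for j = 3, …, 2.

Pick v_3 = (1, 0, 0)ᵀ.
Then v_2 = N · v_3 = (1, 7, 3)ᵀ.
Then v_1 = N · v_2 = (30, 30, -18)ᵀ.

Sanity check: (A − (-5)·I) v_1 = (0, 0, 0)ᵀ = 0. ✓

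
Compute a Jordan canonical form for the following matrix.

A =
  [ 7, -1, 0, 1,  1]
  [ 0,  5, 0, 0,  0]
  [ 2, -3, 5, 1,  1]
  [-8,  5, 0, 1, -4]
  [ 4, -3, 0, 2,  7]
J_2(5) ⊕ J_2(5) ⊕ J_1(5)

The characteristic polynomial is
  det(x·I − A) = x^5 - 25*x^4 + 250*x^3 - 1250*x^2 + 3125*x - 3125 = (x - 5)^5

Eigenvalues and multiplicities (the geometric multiplicity of λ is n − rank(A − λI), which equals the number of Jordan blocks for λ):
  λ = 5: algebraic multiplicity = 5, geometric multiplicity = 3

Determining the block sizes for each eigenvalue:
  λ = 5: with am = 5 and gm = 3, the partition is not yet determined (e.g. several partitions of 5 into 3 parts exist). Let N = A − (5)·I. Computing rank(N^1) = 2, rank(N^2) = 0; the number of blocks of size ≥ j is rank(N^{j−1}) − rank(N^j), giving [3, 2]. So we have 2 block(s) of size 2, 1 block(s) of size 1 → block sizes [2, 2, 1]

Assembling the blocks gives a Jordan form
J =
  [5, 1, 0, 0, 0]
  [0, 5, 0, 0, 0]
  [0, 0, 5, 1, 0]
  [0, 0, 0, 5, 0]
  [0, 0, 0, 0, 5]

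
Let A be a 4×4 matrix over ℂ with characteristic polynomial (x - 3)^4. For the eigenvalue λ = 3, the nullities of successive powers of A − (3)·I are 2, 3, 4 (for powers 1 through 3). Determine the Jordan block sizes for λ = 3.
Block sizes for λ = 3: [3, 1]

From the dimensions of kernels of powers, the number of Jordan blocks of size at least j is d_j − d_{j−1} where d_j = dim ker(N^j) (with d_0 = 0). Computing the differences gives [2, 1, 1].
The number of blocks of size exactly k is (#blocks of size ≥ k) − (#blocks of size ≥ k + 1), so the partition is: 1 block(s) of size 1, 1 block(s) of size 3.
In nonincreasing order the block sizes are [3, 1].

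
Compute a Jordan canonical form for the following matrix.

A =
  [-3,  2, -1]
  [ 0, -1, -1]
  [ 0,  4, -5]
J_2(-3) ⊕ J_1(-3)

The characteristic polynomial is
  det(x·I − A) = x^3 + 9*x^2 + 27*x + 27 = (x + 3)^3

Eigenvalues and multiplicities (the geometric multiplicity of λ is n − rank(A − λI), which equals the number of Jordan blocks for λ):
  λ = -3: algebraic multiplicity = 3, geometric multiplicity = 2

Determining the block sizes for each eigenvalue:
  λ = -3: 2 blocks summing to 3 forces exactly one block of size 2 and the rest size 1 → block sizes [2, 1]

Assembling the blocks gives a Jordan form
J =
  [-3,  1,  0]
  [ 0, -3,  0]
  [ 0,  0, -3]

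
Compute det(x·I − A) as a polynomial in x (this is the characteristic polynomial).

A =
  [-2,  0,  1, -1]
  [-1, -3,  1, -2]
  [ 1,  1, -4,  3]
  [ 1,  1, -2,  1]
x^4 + 8*x^3 + 24*x^2 + 32*x + 16

Expanding det(x·I − A) (e.g. by cofactor expansion or by noting that A is similar to its Jordan form J, which has the same characteristic polynomial as A) gives
  χ_A(x) = x^4 + 8*x^3 + 24*x^2 + 32*x + 16
which factors as (x + 2)^4. The eigenvalues (with algebraic multiplicities) are λ = -2 with multiplicity 4.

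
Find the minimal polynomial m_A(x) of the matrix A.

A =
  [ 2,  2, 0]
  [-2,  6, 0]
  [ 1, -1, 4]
x^2 - 8*x + 16

The characteristic polynomial is χ_A(x) = (x - 4)^3, so the eigenvalues are known. The minimal polynomial is
  m_A(x) = Π_λ (x − λ)^{k_λ}
where k_λ is the size of the *largest* Jordan block for λ (equivalently, the smallest k with (A − λI)^k v = 0 for every generalised eigenvector v of λ).

  λ = 4: largest Jordan block has size 2, contributing (x − 4)^2

So m_A(x) = (x - 4)^2 = x^2 - 8*x + 16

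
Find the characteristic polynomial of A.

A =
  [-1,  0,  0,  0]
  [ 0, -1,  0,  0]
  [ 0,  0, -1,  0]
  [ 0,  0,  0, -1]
x^4 + 4*x^3 + 6*x^2 + 4*x + 1

Expanding det(x·I − A) (e.g. by cofactor expansion or by noting that A is similar to its Jordan form J, which has the same characteristic polynomial as A) gives
  χ_A(x) = x^4 + 4*x^3 + 6*x^2 + 4*x + 1
which factors as (x + 1)^4. The eigenvalues (with algebraic multiplicities) are λ = -1 with multiplicity 4.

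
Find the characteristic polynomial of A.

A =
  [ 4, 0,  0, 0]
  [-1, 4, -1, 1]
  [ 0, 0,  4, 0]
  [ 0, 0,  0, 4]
x^4 - 16*x^3 + 96*x^2 - 256*x + 256

Expanding det(x·I − A) (e.g. by cofactor expansion or by noting that A is similar to its Jordan form J, which has the same characteristic polynomial as A) gives
  χ_A(x) = x^4 - 16*x^3 + 96*x^2 - 256*x + 256
which factors as (x - 4)^4. The eigenvalues (with algebraic multiplicities) are λ = 4 with multiplicity 4.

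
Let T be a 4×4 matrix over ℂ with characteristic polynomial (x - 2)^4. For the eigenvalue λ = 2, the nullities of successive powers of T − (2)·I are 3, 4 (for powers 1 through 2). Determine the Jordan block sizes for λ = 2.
Block sizes for λ = 2: [2, 1, 1]

From the dimensions of kernels of powers, the number of Jordan blocks of size at least j is d_j − d_{j−1} where d_j = dim ker(N^j) (with d_0 = 0). Computing the differences gives [3, 1].
The number of blocks of size exactly k is (#blocks of size ≥ k) − (#blocks of size ≥ k + 1), so the partition is: 2 block(s) of size 1, 1 block(s) of size 2.
In nonincreasing order the block sizes are [2, 1, 1].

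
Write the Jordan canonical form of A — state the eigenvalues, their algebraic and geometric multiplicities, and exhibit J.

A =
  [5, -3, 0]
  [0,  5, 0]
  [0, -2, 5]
J_2(5) ⊕ J_1(5)

The characteristic polynomial is
  det(x·I − A) = x^3 - 15*x^2 + 75*x - 125 = (x - 5)^3

Eigenvalues and multiplicities (the geometric multiplicity of λ is n − rank(A − λI), which equals the number of Jordan blocks for λ):
  λ = 5: algebraic multiplicity = 3, geometric multiplicity = 2

Determining the block sizes for each eigenvalue:
  λ = 5: 2 blocks summing to 3 forces exactly one block of size 2 and the rest size 1 → block sizes [2, 1]

Assembling the blocks gives a Jordan form
J =
  [5, 1, 0]
  [0, 5, 0]
  [0, 0, 5]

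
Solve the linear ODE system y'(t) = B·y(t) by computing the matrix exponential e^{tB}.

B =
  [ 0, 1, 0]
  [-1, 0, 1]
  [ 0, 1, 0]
e^{tB} =
  [1 - t^2/2, t, t^2/2]
  [-t, 1, t]
  [-t^2/2, t, t^2/2 + 1]

Strategy: write B = P · J · P⁻¹ where J is a Jordan canonical form, so e^{tB} = P · e^{tJ} · P⁻¹, and e^{tJ} can be computed block-by-block.

B has Jordan form
J =
  [0, 1, 0]
  [0, 0, 1]
  [0, 0, 0]
(up to reordering of blocks).

Per-block formulas:
  For a 3×3 Jordan block J_3(0): exp(t · J_3(0)) = e^(0t)·(I + t·N + (t^2/2)·N^2), where N is the 3×3 nilpotent shift.

After assembling e^{tJ} and conjugating by P, we get:

e^{tB} =
  [1 - t^2/2, t, t^2/2]
  [-t, 1, t]
  [-t^2/2, t, t^2/2 + 1]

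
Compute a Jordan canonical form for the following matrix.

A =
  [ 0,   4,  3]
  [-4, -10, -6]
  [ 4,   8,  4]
J_2(-2) ⊕ J_1(-2)

The characteristic polynomial is
  det(x·I − A) = x^3 + 6*x^2 + 12*x + 8 = (x + 2)^3

Eigenvalues and multiplicities (the geometric multiplicity of λ is n − rank(A − λI), which equals the number of Jordan blocks for λ):
  λ = -2: algebraic multiplicity = 3, geometric multiplicity = 2

Determining the block sizes for each eigenvalue:
  λ = -2: 2 blocks summing to 3 forces exactly one block of size 2 and the rest size 1 → block sizes [2, 1]

Assembling the blocks gives a Jordan form
J =
  [-2,  1,  0]
  [ 0, -2,  0]
  [ 0,  0, -2]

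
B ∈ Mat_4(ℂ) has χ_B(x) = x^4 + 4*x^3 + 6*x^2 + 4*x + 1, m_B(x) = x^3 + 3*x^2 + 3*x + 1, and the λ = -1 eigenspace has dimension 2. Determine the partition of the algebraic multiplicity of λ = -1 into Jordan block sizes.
Block sizes for λ = -1: [3, 1]

Step 1 — from the characteristic polynomial, algebraic multiplicity of λ = -1 is 4. From dim ker(B − (-1)·I) = 2, there are exactly 2 Jordan blocks for λ = -1.
Step 2 — from the minimal polynomial, the factor (x + 1)^3 tells us the largest block for λ = -1 has size 3.
Step 3 — with total size 4, 2 blocks, and largest block 3, the block sizes (in nonincreasing order) are [3, 1].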